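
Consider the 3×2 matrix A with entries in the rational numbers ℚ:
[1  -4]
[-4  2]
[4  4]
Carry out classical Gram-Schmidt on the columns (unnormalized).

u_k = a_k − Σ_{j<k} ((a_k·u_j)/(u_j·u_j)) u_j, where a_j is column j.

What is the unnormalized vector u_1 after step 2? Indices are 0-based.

Step 1: u_0 = a_0 = (1, -4, 4).
Step 2: u_1 = a_1 − (4/33)·u_0 = (-136/33, 82/33, 116/33).

u_1 = (-136/33, 82/33, 116/33)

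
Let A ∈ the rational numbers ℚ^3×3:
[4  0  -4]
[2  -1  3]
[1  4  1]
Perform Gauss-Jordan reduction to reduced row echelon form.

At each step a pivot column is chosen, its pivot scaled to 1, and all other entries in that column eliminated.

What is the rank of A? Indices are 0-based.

rank = 3

pivot(0,0)=4: scale R0 → (1, 0, -1)
  clear (1,0): R1 −= (2)R0 → (0, -1, 5)
  clear (2,0): R2 −= (1)R0 → (0, 4, 2)
pivot(1,1)=-1: scale R1 → (0, 1, -5)
  clear (2,1): R2 −= (4)R1 → (0, 0, 22)
pivot(2,2)=22: scale R2 → (0, 0, 1)
  clear (0,2): R0 −= (-1)R2 → (1, 0, 0)
  clear (1,2): R1 −= (-5)R2 → (0, 1, 0)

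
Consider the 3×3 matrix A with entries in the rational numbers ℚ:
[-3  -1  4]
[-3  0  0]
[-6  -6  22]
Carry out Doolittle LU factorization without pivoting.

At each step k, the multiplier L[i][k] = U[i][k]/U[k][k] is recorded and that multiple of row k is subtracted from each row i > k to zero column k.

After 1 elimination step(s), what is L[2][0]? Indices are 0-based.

L[2][0] = 2

[col 0] pivot -3
  R1 -= 1*R0 → (0, 1, -4)  (L[1][0] := 1)
  R2 -= 2*R0 → (0, -4, 14)  (L[2][0] := 2)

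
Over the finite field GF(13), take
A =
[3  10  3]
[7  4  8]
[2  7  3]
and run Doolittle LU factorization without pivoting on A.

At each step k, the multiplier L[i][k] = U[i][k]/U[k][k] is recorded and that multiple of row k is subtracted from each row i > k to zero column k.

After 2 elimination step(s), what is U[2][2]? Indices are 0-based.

U[2][2] = 12

k=0: U[0][0]=3
  eliminate (1,0): mult=11, new row 1: (0, 11, 1); set L[1][0]=11
  eliminate (2,0): mult=5, new row 2: (0, 9, 1); set L[2][0]=5
k=1: U[1][1]=11
  eliminate (2,1): mult=2, new row 2: (0, 0, 12); set L[2][1]=2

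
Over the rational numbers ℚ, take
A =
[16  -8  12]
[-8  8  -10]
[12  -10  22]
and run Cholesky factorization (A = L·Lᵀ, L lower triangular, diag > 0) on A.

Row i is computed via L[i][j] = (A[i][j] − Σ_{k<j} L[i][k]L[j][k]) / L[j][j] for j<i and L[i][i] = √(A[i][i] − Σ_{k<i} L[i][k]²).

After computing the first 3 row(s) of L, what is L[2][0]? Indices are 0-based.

L[2][0] = 3

Step 1: L[0][0] = √(16) = 4.
  L[1][0] = (-8) / L[0][0] = -2.
Step 2: L[1][1] = √(4) = 2.
  L[2][0] = (12) / L[0][0] = 3.
  L[2][1] = (-4) / L[1][1] = -2.
Step 3: L[2][2] = √(9) = 3.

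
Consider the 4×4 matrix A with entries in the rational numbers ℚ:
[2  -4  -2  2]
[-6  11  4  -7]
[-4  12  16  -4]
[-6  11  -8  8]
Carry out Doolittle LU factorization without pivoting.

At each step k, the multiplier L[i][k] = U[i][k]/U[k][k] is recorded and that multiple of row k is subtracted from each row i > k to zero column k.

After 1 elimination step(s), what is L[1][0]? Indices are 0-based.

Step 1: pivot at (0,0) is 2.
  row1 ← row1 − (-3)·row0  ⇒  L[1][0]=-3, U row1=(0, -1, -2, -1)
  row2 ← row2 − (-2)·row0  ⇒  L[2][0]=-2, U row2=(0, 4, 12, 0)
  row3 ← row3 − (-3)·row0  ⇒  L[3][0]=-3, U row3=(0, -1, -14, 14)

L[1][0] = -3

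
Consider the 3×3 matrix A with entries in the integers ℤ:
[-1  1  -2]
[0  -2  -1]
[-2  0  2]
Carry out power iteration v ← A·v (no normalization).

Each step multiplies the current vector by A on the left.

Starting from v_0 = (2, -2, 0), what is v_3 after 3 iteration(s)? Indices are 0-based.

v_3 = (-20, 8, -32)

v_0 = (2, -2, 0).
v_1 = A·v_0 = (-4, 4, -4).
v_2 = A·v_1 = (16, -4, 0).
v_3 = A·v_2 = (-20, 8, -32).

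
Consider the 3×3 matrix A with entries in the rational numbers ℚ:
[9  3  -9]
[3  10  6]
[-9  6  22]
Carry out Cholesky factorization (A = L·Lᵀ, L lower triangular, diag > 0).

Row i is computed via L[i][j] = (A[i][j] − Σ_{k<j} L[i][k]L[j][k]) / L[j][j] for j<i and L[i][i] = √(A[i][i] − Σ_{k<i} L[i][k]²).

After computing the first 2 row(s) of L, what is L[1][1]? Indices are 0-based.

Step 1: L[0][0] = √(9) = 3.
  L[1][0] = (3) / L[0][0] = 1.
Step 2: L[1][1] = √(9) = 3.

L[1][1] = 3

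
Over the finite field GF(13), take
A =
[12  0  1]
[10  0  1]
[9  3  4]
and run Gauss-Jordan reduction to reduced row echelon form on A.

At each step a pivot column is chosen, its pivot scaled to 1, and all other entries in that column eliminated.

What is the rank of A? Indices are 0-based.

rank = 3

step 1: normalize row 0 (÷12) = (1, 0, 12)
  row 1: subtract 10×row0 = (0, 0, 11)
  row 2: subtract 9×row0 = (0, 3, 0)
step 2: exchange rows 1,2
step 2: normalize row 1 (÷3) = (0, 1, 0)
step 3: normalize row 2 (÷11) = (0, 0, 1)
  row 0: subtract 12×row2 = (1, 0, 0)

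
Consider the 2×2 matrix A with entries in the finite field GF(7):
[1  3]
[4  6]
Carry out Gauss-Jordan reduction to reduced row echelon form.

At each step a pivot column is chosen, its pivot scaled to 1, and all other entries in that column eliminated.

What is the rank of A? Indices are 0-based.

rank = 2

pivot(0,0)=1: scale R0 → (1, 3)
  clear (1,0): R1 −= (4)R0 → (0, 1)
pivot(1,1)=1: scale R1 → (0, 1)
  clear (0,1): R0 −= (3)R1 → (1, 0)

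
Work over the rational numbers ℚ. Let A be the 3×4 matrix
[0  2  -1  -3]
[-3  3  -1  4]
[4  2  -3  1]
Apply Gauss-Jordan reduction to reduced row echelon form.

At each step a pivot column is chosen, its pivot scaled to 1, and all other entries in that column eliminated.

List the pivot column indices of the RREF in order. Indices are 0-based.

pivot columns: 0, 1, 2

[1] R0 <-> R1
[1] R0 /= -3  ⇒  (1, -1, 1/3, -4/3)
     R2 -= 4·R0  ⇒  (0, 6, -13/3, 19/3)
[2] R1 /= 2  ⇒  (0, 1, -1/2, -3/2)
     R0 -= -1·R1  ⇒  (1, 0, -1/6, -17/6)
     R2 -= 6·R1  ⇒  (0, 0, -4/3, 46/3)
[3] R2 /= -4/3  ⇒  (0, 0, 1, -23/2)
     R0 -= -1/6·R2  ⇒  (1, 0, 0, -19/4)
     R1 -= -1/2·R2  ⇒  (0, 1, 0, -29/4)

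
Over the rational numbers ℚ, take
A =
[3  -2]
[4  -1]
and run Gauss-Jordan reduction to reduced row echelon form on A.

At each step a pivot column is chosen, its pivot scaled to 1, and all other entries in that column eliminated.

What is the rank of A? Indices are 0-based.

pivot(0,0)=3: scale R0 → (1, -2/3)
  clear (1,0): R1 −= (4)R0 → (0, 5/3)
pivot(1,1)=5/3: scale R1 → (0, 1)
  clear (0,1): R0 −= (-2/3)R1 → (1, 0)

rank = 2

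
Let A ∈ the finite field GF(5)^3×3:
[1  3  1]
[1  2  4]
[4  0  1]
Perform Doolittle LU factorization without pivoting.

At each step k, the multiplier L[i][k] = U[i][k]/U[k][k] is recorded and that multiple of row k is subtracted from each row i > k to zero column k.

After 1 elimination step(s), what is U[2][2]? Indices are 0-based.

Step 1: pivot at (0,0) is 1.
  row1 ← row1 − (1)·row0  ⇒  L[1][0]=1, U row1=(0, 4, 3)
  row2 ← row2 − (4)·row0  ⇒  L[2][0]=4, U row2=(0, 3, 2)

U[2][2] = 2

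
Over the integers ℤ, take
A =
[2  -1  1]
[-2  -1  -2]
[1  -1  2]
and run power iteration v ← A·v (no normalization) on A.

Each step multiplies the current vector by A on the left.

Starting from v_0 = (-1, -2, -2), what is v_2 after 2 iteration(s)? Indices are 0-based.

v_0 = (-1, -2, -2).
v_1 = A·v_0 = (-2, 8, -3).
v_2 = A·v_1 = (-15, 2, -16).

v_2 = (-15, 2, -16)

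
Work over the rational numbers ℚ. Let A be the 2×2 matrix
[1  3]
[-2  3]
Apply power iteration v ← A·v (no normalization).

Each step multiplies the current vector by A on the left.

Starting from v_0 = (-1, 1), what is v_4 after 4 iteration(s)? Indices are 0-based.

v_4 = (47, -103)

v_0 = (-1, 1).
v_1 = A·v_0 = (2, 5).
v_2 = A·v_1 = (17, 11).
v_3 = A·v_2 = (50, -1).
v_4 = A·v_3 = (47, -103).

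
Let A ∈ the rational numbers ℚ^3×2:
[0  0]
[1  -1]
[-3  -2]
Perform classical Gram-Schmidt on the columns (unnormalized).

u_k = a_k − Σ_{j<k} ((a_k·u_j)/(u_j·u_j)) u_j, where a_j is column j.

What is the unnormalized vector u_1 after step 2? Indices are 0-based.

u_1 = (0, -3/2, -1/2)

Step 1: u_0 = a_0 = (0, 1, -3).
Step 2: u_1 = a_1 − (1/2)·u_0 = (0, -3/2, -1/2).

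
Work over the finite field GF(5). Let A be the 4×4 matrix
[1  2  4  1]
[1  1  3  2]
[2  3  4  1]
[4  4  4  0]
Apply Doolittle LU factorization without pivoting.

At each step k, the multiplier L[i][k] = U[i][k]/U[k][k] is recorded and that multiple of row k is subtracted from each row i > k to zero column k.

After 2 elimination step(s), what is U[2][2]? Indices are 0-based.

k=0: U[0][0]=1
  eliminate (1,0): mult=1, new row 1: (0, 4, 4, 1); set L[1][0]=1
  eliminate (2,0): mult=2, new row 2: (0, 4, 1, 4); set L[2][0]=2
  eliminate (3,0): mult=4, new row 3: (0, 1, 3, 1); set L[3][0]=4
k=1: U[1][1]=4
  eliminate (2,1): mult=1, new row 2: (0, 0, 2, 3); set L[2][1]=1
  eliminate (3,1): mult=4, new row 3: (0, 0, 2, 2); set L[3][1]=4

U[2][2] = 2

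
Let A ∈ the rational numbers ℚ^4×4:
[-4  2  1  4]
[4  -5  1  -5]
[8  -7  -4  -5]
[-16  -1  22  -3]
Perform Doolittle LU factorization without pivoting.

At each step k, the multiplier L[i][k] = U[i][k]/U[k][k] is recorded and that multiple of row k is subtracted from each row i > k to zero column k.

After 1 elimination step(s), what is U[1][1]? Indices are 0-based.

k=0: U[0][0]=-4
  eliminate (1,0): mult=-1, new row 1: (0, -3, 2, -1); set L[1][0]=-1
  eliminate (2,0): mult=-2, new row 2: (0, -3, -2, 3); set L[2][0]=-2
  eliminate (3,0): mult=4, new row 3: (0, -9, 18, -19); set L[3][0]=4

U[1][1] = -3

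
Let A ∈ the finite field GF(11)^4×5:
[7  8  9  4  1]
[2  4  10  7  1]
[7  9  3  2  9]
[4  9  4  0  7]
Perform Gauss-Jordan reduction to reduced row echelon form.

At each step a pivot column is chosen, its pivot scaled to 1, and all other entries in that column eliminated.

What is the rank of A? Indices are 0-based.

pivot(0,0)=7: scale R0 → (1, 9, 6, 10, 8)
  clear (1,0): R1 −= (2)R0 → (0, 8, 9, 9, 7)
  clear (2,0): R2 −= (7)R0 → (0, 1, 5, 9, 8)
  clear (3,0): R3 −= (4)R0 → (0, 6, 2, 4, 8)
pivot(1,1)=8: scale R1 → (0, 1, 8, 8, 5)
  clear (0,1): R0 −= (9)R1 → (1, 0, 0, 4, 7)
  clear (2,1): R2 −= (1)R1 → (0, 0, 8, 1, 3)
  clear (3,1): R3 −= (6)R1 → (0, 0, 9, 0, 0)
pivot(2,2)=8: scale R2 → (0, 0, 1, 7, 10)
  clear (1,2): R1 −= (8)R2 → (0, 1, 0, 7, 2)
  clear (3,2): R3 −= (9)R2 → (0, 0, 0, 3, 9)
pivot(3,3)=3: scale R3 → (0, 0, 0, 1, 3)
  clear (0,3): R0 −= (4)R3 → (1, 0, 0, 0, 6)
  clear (1,3): R1 −= (7)R3 → (0, 1, 0, 0, 3)
  clear (2,3): R2 −= (7)R3 → (0, 0, 1, 0, 0)

rank = 4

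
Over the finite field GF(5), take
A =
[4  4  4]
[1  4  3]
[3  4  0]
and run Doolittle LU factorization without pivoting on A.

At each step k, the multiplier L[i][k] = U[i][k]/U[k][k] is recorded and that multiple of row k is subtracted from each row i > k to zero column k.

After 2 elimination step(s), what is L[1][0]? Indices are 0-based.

Step 1: pivot at (0,0) is 4.
  row1 ← row1 − (4)·row0  ⇒  L[1][0]=4, U row1=(0, 3, 2)
  row2 ← row2 − (2)·row0  ⇒  L[2][0]=2, U row2=(0, 1, 2)
Step 2: pivot at (1,1) is 3.
  row2 ← row2 − (2)·row1  ⇒  L[2][1]=2, U row2=(0, 0, 3)

L[1][0] = 4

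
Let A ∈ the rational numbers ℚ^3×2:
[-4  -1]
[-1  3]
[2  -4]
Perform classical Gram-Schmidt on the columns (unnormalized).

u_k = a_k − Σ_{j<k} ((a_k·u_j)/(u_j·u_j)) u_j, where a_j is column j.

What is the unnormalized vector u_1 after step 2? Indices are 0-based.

u_1 = (-7/3, 8/3, -10/3)

Step 1: u_0 = a_0 = (-4, -1, 2).
Step 2: u_1 = a_1 − (-1/3)·u_0 = (-7/3, 8/3, -10/3).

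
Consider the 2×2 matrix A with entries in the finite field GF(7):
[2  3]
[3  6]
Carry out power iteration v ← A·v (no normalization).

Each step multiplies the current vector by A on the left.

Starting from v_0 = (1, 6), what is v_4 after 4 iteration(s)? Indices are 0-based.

v_4 = (4, 2)

v_0 = (1, 6).
v_1 = A·v_0 = (6, 4).
v_2 = A·v_1 = (3, 0).
v_3 = A·v_2 = (6, 2).
v_4 = A·v_3 = (4, 2).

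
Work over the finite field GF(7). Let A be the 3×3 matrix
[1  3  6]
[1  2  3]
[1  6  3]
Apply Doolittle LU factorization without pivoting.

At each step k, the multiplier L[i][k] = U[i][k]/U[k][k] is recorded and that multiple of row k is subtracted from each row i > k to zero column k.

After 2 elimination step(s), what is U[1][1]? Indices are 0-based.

U[1][1] = 6

[col 0] pivot 1
  R1 -= 1*R0 → (0, 6, 4)  (L[1][0] := 1)
  R2 -= 1*R0 → (0, 3, 4)  (L[2][0] := 1)
[col 1] pivot 6
  R2 -= 4*R1 → (0, 0, 2)  (L[2][1] := 4)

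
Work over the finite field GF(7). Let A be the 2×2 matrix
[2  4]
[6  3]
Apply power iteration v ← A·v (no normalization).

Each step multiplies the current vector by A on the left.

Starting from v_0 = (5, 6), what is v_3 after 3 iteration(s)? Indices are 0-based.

v_0 = (5, 6).
v_1 = A·v_0 = (6, 6).
v_2 = A·v_1 = (1, 5).
v_3 = A·v_2 = (1, 0).

v_3 = (1, 0)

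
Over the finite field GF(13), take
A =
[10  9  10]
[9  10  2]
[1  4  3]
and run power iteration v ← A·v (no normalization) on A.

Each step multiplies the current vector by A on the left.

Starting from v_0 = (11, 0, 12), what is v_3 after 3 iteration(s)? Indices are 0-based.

v_3 = (11, 8, 9)

v_0 = (11, 0, 12).
v_1 = A·v_0 = (9, 6, 8).
v_2 = A·v_1 = (3, 1, 5).
v_3 = A·v_2 = (11, 8, 9).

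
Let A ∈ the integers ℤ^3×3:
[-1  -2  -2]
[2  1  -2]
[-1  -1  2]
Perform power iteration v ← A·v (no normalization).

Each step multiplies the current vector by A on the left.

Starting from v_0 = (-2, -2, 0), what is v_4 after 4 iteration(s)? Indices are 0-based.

v_0 = (-2, -2, 0).
v_1 = A·v_0 = (6, -6, 4).
v_2 = A·v_1 = (-2, -2, 8).
v_3 = A·v_2 = (-10, -22, 20).
v_4 = A·v_3 = (14, -82, 72).

v_4 = (14, -82, 72)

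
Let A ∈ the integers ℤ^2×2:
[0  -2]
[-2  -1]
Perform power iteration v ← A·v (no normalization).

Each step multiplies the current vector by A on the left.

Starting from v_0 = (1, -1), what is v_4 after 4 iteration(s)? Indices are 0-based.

v_0 = (1, -1).
v_1 = A·v_0 = (2, -1).
v_2 = A·v_1 = (2, -3).
v_3 = A·v_2 = (6, -1).
v_4 = A·v_3 = (2, -11).

v_4 = (2, -11)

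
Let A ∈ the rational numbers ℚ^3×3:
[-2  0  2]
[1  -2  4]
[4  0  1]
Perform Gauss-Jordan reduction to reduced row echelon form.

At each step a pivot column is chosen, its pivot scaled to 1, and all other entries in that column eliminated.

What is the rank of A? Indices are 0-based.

rank = 3

pivot(0,0)=-2: scale R0 → (1, 0, -1)
  clear (1,0): R1 −= (1)R0 → (0, -2, 5)
  clear (2,0): R2 −= (4)R0 → (0, 0, 5)
pivot(1,1)=-2: scale R1 → (0, 1, -5/2)
pivot(2,2)=5: scale R2 → (0, 0, 1)
  clear (0,2): R0 −= (-1)R2 → (1, 0, 0)
  clear (1,2): R1 −= (-5/2)R2 → (0, 1, 0)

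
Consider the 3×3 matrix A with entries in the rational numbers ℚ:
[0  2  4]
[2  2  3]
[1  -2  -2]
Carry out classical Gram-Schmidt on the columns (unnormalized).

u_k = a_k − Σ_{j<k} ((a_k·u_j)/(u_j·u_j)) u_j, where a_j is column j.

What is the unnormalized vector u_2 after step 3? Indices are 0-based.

u_2 = (15/14, -5/14, 5/7)

Step 1: u_0 = a_0 = (0, 2, 1).
Step 2: u_1 = a_1 − (2/5)·u_0 = (2, 6/5, -12/5).
Step 3: u_2 = a_2 − (4/5)·u_0 − (41/28)·u_1 = (15/14, -5/14, 5/7).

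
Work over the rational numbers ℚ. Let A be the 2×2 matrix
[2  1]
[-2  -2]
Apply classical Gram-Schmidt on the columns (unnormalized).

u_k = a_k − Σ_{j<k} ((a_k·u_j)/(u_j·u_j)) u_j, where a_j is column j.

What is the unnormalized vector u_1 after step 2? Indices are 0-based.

Step 1: u_0 = a_0 = (2, -2).
Step 2: u_1 = a_1 − (3/4)·u_0 = (-1/2, -1/2).

u_1 = (-1/2, -1/2)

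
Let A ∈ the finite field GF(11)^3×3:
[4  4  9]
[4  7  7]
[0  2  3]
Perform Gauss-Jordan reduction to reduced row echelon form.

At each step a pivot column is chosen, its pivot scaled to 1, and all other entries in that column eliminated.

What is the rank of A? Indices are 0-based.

rank = 3

[1] R0 /= 4  ⇒  (1, 1, 5)
     R1 -= 4·R0  ⇒  (0, 3, 9)
[2] R1 /= 3  ⇒  (0, 1, 3)
     R0 -= 1·R1  ⇒  (1, 0, 2)
     R2 -= 2·R1  ⇒  (0, 0, 8)
[3] R2 /= 8  ⇒  (0, 0, 1)
     R0 -= 2·R2  ⇒  (1, 0, 0)
     R1 -= 3·R2  ⇒  (0, 1, 0)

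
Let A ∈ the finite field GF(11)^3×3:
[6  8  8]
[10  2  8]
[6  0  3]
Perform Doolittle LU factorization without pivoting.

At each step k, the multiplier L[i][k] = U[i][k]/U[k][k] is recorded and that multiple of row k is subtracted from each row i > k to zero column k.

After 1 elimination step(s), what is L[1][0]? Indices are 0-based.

Step 1: pivot at (0,0) is 6.
  row1 ← row1 − (9)·row0  ⇒  L[1][0]=9, U row1=(0, 7, 2)
  row2 ← row2 − (1)·row0  ⇒  L[2][0]=1, U row2=(0, 3, 6)

L[1][0] = 9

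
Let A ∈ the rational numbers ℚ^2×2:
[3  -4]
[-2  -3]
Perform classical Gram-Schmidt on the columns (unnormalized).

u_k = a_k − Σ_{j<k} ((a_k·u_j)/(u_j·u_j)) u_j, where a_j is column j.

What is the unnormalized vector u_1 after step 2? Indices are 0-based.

Step 1: u_0 = a_0 = (3, -2).
Step 2: u_1 = a_1 − (-6/13)·u_0 = (-34/13, -51/13).

u_1 = (-34/13, -51/13)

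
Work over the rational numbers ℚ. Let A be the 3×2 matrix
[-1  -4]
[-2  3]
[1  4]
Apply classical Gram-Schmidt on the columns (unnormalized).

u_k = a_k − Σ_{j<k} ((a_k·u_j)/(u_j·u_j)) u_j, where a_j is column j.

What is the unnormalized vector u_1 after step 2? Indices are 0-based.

Step 1: u_0 = a_0 = (-1, -2, 1).
Step 2: u_1 = a_1 − (1/3)·u_0 = (-11/3, 11/3, 11/3).

u_1 = (-11/3, 11/3, 11/3)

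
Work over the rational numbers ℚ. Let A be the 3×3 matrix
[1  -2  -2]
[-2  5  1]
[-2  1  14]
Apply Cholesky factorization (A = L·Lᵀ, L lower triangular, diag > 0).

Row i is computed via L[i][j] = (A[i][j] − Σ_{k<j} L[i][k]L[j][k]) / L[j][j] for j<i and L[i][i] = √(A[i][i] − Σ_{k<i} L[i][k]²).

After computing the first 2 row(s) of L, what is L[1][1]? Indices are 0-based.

Step 1: L[0][0] = √(1) = 1.
  L[1][0] = (-2) / L[0][0] = -2.
Step 2: L[1][1] = √(1) = 1.

L[1][1] = 1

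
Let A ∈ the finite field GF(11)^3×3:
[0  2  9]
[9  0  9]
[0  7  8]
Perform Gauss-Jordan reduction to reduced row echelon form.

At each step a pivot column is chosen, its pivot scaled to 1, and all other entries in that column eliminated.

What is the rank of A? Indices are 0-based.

[1] R0 <-> R1
[1] R0 /= 9  ⇒  (1, 0, 1)
[2] R1 /= 2  ⇒  (0, 1, 10)
     R2 -= 7·R1  ⇒  (0, 0, 4)
[3] R2 /= 4  ⇒  (0, 0, 1)
     R0 -= 1·R2  ⇒  (1, 0, 0)
     R1 -= 10·R2  ⇒  (0, 1, 0)

rank = 3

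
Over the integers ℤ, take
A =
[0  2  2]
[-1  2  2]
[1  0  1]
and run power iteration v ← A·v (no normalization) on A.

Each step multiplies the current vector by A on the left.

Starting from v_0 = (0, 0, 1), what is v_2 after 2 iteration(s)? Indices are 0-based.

v_0 = (0, 0, 1).
v_1 = A·v_0 = (2, 2, 1).
v_2 = A·v_1 = (6, 4, 3).

v_2 = (6, 4, 3)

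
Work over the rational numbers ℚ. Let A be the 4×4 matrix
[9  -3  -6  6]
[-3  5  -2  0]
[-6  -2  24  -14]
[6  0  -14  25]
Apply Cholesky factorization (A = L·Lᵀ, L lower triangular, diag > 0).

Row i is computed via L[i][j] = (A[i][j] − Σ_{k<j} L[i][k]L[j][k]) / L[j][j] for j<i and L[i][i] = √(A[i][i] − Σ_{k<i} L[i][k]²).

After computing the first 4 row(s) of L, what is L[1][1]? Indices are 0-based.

L[1][1] = 2

Step 1: L[0][0] = √(9) = 3.
  L[1][0] = (-3) / L[0][0] = -1.
Step 2: L[1][1] = √(4) = 2.
  L[2][0] = (-6) / L[0][0] = -2.
  L[2][1] = (-4) / L[1][1] = -2.
Step 3: L[2][2] = √(16) = 4.
  L[3][0] = (6) / L[0][0] = 2.
  L[3][1] = (2) / L[1][1] = 1.
  L[3][2] = (-8) / L[2][2] = -2.
Step 4: L[3][3] = √(16) = 4.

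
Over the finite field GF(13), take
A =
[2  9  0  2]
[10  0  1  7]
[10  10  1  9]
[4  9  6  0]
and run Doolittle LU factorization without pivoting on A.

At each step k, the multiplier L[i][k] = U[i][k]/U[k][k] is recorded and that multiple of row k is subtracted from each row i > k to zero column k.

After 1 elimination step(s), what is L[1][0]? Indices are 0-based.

k=0: U[0][0]=2
  eliminate (1,0): mult=5, new row 1: (0, 7, 1, 10); set L[1][0]=5
  eliminate (2,0): mult=5, new row 2: (0, 4, 1, 12); set L[2][0]=5
  eliminate (3,0): mult=2, new row 3: (0, 4, 6, 9); set L[3][0]=2

L[1][0] = 5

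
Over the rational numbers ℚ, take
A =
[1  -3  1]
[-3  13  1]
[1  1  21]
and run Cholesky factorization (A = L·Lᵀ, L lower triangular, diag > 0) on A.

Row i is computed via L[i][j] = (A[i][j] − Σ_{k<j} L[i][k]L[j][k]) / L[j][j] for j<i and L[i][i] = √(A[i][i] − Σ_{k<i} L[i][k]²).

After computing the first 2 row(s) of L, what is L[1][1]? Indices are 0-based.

Step 1: L[0][0] = √(1) = 1.
  L[1][0] = (-3) / L[0][0] = -3.
Step 2: L[1][1] = √(4) = 2.

L[1][1] = 2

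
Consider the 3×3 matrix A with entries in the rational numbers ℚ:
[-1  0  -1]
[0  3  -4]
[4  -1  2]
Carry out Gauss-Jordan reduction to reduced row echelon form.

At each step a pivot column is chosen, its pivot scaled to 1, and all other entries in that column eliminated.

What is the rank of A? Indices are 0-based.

rank = 3

[1] R0 /= -1  ⇒  (1, 0, 1)
     R2 -= 4·R0  ⇒  (0, -1, -2)
[2] R1 /= 3  ⇒  (0, 1, -4/3)
     R2 -= -1·R1  ⇒  (0, 0, -10/3)
[3] R2 /= -10/3  ⇒  (0, 0, 1)
     R0 -= 1·R2  ⇒  (1, 0, 0)
     R1 -= -4/3·R2  ⇒  (0, 1, 0)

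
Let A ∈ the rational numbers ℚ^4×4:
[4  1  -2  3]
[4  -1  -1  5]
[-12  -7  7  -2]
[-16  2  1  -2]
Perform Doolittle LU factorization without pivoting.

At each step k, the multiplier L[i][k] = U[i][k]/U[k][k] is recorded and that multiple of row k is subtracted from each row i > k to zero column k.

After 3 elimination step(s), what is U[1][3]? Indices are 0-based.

Step 1: pivot at (0,0) is 4.
  row1 ← row1 − (1)·row0  ⇒  L[1][0]=1, U row1=(0, -2, 1, 2)
  row2 ← row2 − (-3)·row0  ⇒  L[2][0]=-3, U row2=(0, -4, 1, 7)
  row3 ← row3 − (-4)·row0  ⇒  L[3][0]=-4, U row3=(0, 6, -7, 10)
Step 2: pivot at (1,1) is -2.
  row2 ← row2 − (2)·row1  ⇒  L[2][1]=2, U row2=(0, 0, -1, 3)
  row3 ← row3 − (-3)·row1  ⇒  L[3][1]=-3, U row3=(0, 0, -4, 16)
Step 3: pivot at (2,2) is -1.
  row3 ← row3 − (4)·row2  ⇒  L[3][2]=4, U row3=(0, 0, 0, 4)

U[1][3] = 2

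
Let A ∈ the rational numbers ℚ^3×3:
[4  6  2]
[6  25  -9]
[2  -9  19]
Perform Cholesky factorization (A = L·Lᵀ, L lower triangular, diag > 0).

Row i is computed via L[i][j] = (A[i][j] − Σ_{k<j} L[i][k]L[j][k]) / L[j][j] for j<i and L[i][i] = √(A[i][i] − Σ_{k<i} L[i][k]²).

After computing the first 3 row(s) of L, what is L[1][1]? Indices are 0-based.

Step 1: L[0][0] = √(4) = 2.
  L[1][0] = (6) / L[0][0] = 3.
Step 2: L[1][1] = √(16) = 4.
  L[2][0] = (2) / L[0][0] = 1.
  L[2][1] = (-12) / L[1][1] = -3.
Step 3: L[2][2] = √(9) = 3.

L[1][1] = 4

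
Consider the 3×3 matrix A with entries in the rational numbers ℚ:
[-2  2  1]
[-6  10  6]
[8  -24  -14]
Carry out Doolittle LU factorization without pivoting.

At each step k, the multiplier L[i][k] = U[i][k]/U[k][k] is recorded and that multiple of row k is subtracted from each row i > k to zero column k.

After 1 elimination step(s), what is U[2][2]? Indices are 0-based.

k=0: U[0][0]=-2
  eliminate (1,0): mult=3, new row 1: (0, 4, 3); set L[1][0]=3
  eliminate (2,0): mult=-4, new row 2: (0, -16, -10); set L[2][0]=-4

U[2][2] = -10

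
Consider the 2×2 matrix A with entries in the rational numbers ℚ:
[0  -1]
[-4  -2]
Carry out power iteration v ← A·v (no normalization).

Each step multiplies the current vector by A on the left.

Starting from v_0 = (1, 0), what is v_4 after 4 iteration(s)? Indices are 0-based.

v_0 = (1, 0).
v_1 = A·v_0 = (0, -4).
v_2 = A·v_1 = (4, 8).
v_3 = A·v_2 = (-8, -32).
v_4 = A·v_3 = (32, 96).

v_4 = (32, 96)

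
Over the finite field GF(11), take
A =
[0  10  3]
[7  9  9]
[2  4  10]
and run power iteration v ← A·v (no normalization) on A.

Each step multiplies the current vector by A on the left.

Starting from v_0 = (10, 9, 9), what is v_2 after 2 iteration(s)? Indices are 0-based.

v_0 = (10, 9, 9).
v_1 = A·v_0 = (7, 1, 3).
v_2 = A·v_1 = (8, 8, 4).

v_2 = (8, 8, 4)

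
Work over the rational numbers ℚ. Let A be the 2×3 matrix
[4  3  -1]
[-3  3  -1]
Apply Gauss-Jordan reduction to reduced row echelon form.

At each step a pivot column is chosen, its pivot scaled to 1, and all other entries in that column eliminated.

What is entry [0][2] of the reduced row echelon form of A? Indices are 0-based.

M[0][2] = 0

[1] R0 /= 4  ⇒  (1, 3/4, -1/4)
     R1 -= -3·R0  ⇒  (0, 21/4, -7/4)
[2] R1 /= 21/4  ⇒  (0, 1, -1/3)
     R0 -= 3/4·R1  ⇒  (1, 0, 0)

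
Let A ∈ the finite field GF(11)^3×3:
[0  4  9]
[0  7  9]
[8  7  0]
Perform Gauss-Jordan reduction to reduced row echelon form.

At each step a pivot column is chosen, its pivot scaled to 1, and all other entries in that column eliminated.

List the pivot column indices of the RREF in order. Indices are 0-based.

[1] R0 <-> R2
[1] R0 /= 8  ⇒  (1, 5, 0)
[2] R1 /= 7  ⇒  (0, 1, 6)
     R0 -= 5·R1  ⇒  (1, 0, 3)
     R2 -= 4·R1  ⇒  (0, 0, 7)
[3] R2 /= 7  ⇒  (0, 0, 1)
     R0 -= 3·R2  ⇒  (1, 0, 0)
     R1 -= 6·R2  ⇒  (0, 1, 0)

pivot columns: 0, 1, 2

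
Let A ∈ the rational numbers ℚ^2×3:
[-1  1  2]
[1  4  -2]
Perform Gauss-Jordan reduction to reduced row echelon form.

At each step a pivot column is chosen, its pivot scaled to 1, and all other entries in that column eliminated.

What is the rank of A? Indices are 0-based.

rank = 2

pivot(0,0)=-1: scale R0 → (1, -1, -2)
  clear (1,0): R1 −= (1)R0 → (0, 5, 0)
pivot(1,1)=5: scale R1 → (0, 1, 0)
  clear (0,1): R0 −= (-1)R1 → (1, 0, -2)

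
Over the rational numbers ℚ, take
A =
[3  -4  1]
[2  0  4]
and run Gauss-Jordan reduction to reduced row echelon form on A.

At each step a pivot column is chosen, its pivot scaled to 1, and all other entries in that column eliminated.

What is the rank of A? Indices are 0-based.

rank = 2

pivot(0,0)=3: scale R0 → (1, -4/3, 1/3)
  clear (1,0): R1 −= (2)R0 → (0, 8/3, 10/3)
pivot(1,1)=8/3: scale R1 → (0, 1, 5/4)
  clear (0,1): R0 −= (-4/3)R1 → (1, 0, 2)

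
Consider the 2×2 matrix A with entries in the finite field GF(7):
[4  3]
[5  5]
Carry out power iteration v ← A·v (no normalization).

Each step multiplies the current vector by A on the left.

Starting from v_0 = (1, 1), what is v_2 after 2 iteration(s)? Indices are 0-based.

v_0 = (1, 1).
v_1 = A·v_0 = (0, 3).
v_2 = A·v_1 = (2, 1).

v_2 = (2, 1)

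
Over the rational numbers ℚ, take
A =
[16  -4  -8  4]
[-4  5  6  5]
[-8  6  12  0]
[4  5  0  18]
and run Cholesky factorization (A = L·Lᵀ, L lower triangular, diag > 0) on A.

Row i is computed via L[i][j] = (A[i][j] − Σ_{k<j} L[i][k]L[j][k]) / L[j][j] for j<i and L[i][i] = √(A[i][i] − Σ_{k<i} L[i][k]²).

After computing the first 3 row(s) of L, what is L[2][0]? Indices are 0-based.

Step 1: L[0][0] = √(16) = 4.
  L[1][0] = (-4) / L[0][0] = -1.
Step 2: L[1][1] = √(4) = 2.
  L[2][0] = (-8) / L[0][0] = -2.
  L[2][1] = (4) / L[1][1] = 2.
Step 3: L[2][2] = √(4) = 2.

L[2][0] = -2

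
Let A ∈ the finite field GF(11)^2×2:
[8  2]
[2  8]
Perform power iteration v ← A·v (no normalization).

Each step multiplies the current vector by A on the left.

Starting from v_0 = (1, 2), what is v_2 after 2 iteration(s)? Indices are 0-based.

v_2 = (0, 3)

v_0 = (1, 2).
v_1 = A·v_0 = (1, 7).
v_2 = A·v_1 = (0, 3).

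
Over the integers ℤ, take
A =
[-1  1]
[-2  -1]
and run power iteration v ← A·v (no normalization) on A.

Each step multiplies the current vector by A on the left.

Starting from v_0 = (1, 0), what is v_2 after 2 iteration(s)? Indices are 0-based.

v_2 = (-1, 4)

v_0 = (1, 0).
v_1 = A·v_0 = (-1, -2).
v_2 = A·v_1 = (-1, 4).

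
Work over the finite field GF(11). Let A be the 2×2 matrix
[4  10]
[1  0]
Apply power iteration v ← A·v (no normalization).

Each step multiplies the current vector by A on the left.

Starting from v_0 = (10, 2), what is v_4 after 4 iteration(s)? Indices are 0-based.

v_0 = (10, 2).
v_1 = A·v_0 = (5, 10).
v_2 = A·v_1 = (10, 5).
v_3 = A·v_2 = (2, 10).
v_4 = A·v_3 = (9, 2).

v_4 = (9, 2)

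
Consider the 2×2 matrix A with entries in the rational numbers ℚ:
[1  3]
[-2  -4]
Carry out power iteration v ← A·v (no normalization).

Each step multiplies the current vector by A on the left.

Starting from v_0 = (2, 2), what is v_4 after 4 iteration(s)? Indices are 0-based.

v_0 = (2, 2).
v_1 = A·v_0 = (8, -12).
v_2 = A·v_1 = (-28, 32).
v_3 = A·v_2 = (68, -72).
v_4 = A·v_3 = (-148, 152).

v_4 = (-148, 152)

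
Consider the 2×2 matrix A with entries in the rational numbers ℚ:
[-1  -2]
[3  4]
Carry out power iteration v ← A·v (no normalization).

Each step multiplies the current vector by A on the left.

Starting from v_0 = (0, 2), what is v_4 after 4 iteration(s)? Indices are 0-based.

v_0 = (0, 2).
v_1 = A·v_0 = (-4, 8).
v_2 = A·v_1 = (-12, 20).
v_3 = A·v_2 = (-28, 44).
v_4 = A·v_3 = (-60, 92).

v_4 = (-60, 92)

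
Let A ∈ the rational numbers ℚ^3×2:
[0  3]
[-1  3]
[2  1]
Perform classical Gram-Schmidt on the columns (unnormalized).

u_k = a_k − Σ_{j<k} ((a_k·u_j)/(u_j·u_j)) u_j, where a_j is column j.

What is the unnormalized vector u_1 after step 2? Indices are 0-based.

Step 1: u_0 = a_0 = (0, -1, 2).
Step 2: u_1 = a_1 − (-1/5)·u_0 = (3, 14/5, 7/5).

u_1 = (3, 14/5, 7/5)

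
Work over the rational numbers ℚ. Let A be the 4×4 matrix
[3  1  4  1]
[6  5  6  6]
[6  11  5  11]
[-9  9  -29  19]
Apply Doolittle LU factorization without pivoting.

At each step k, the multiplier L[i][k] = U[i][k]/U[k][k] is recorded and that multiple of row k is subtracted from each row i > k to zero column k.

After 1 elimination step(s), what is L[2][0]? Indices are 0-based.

L[2][0] = 2

k=0: U[0][0]=3
  eliminate (1,0): mult=2, new row 1: (0, 3, -2, 4); set L[1][0]=2
  eliminate (2,0): mult=2, new row 2: (0, 9, -3, 9); set L[2][0]=2
  eliminate (3,0): mult=-3, new row 3: (0, 12, -17, 22); set L[3][0]=-3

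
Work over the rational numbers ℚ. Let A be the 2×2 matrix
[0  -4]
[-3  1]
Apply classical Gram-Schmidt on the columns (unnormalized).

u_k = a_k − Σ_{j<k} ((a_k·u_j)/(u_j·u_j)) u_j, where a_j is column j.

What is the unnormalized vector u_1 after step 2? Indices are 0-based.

u_1 = (-4, 0)

Step 1: u_0 = a_0 = (0, -3).
Step 2: u_1 = a_1 − (-1/3)·u_0 = (-4, 0).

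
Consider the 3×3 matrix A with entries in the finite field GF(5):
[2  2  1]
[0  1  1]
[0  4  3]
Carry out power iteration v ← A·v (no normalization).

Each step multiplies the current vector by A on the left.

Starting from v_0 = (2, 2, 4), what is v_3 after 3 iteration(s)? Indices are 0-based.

v_0 = (2, 2, 4).
v_1 = A·v_0 = (2, 1, 0).
v_2 = A·v_1 = (1, 1, 4).
v_3 = A·v_2 = (3, 0, 1).

v_3 = (3, 0, 1)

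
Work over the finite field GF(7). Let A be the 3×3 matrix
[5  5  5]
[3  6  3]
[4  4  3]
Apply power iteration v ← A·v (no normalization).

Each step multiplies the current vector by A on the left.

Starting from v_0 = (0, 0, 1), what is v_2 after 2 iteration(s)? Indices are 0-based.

v_2 = (6, 0, 6)

v_0 = (0, 0, 1).
v_1 = A·v_0 = (5, 3, 3).
v_2 = A·v_1 = (6, 0, 6).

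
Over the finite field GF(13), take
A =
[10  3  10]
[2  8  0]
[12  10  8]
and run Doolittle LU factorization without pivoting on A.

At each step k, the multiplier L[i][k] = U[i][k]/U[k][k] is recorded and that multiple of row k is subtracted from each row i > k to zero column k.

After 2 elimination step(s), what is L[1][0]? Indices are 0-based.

[col 0] pivot 10
  R1 -= 8*R0 → (0, 10, 11)  (L[1][0] := 8)
  R2 -= 9*R0 → (0, 9, 9)  (L[2][0] := 9)
[col 1] pivot 10
  R2 -= 10*R1 → (0, 0, 3)  (L[2][1] := 10)

L[1][0] = 8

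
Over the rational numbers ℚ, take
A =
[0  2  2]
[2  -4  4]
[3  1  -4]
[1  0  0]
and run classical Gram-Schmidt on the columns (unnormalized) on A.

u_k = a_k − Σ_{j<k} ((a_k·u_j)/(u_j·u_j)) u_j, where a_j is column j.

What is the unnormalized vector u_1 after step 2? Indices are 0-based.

u_1 = (2, -23/7, 29/14, 5/14)

Step 1: u_0 = a_0 = (0, 2, 3, 1).
Step 2: u_1 = a_1 − (-5/14)·u_0 = (2, -23/7, 29/14, 5/14).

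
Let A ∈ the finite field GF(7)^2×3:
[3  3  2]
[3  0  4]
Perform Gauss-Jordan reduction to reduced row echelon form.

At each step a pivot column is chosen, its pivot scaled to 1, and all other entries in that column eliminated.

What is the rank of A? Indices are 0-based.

pivot(0,0)=3: scale R0 → (1, 1, 3)
  clear (1,0): R1 −= (3)R0 → (0, 4, 2)
pivot(1,1)=4: scale R1 → (0, 1, 4)
  clear (0,1): R0 −= (1)R1 → (1, 0, 6)

rank = 2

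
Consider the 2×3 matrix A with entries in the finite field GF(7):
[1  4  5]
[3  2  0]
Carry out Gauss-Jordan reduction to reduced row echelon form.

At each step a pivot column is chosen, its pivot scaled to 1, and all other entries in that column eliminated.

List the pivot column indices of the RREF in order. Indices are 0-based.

pivot(0,0)=1: scale R0 → (1, 4, 5)
  clear (1,0): R1 −= (3)R0 → (0, 4, 6)
pivot(1,1)=4: scale R1 → (0, 1, 5)
  clear (0,1): R0 −= (4)R1 → (1, 0, 6)

pivot columns: 0, 1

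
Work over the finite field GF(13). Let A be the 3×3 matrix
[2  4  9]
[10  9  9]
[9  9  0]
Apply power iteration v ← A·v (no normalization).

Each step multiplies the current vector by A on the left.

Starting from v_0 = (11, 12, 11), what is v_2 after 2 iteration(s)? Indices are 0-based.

v_0 = (11, 12, 11).
v_1 = A·v_0 = (0, 5, 12).
v_2 = A·v_1 = (11, 10, 6).

v_2 = (11, 10, 6)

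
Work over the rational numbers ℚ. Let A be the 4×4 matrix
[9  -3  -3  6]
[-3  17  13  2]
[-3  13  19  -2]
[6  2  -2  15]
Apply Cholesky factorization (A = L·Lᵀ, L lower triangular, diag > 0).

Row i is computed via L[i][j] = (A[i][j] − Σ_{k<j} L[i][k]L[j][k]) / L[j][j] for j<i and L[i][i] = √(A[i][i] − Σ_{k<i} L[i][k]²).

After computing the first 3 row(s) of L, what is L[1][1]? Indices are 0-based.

Step 1: L[0][0] = √(9) = 3.
  L[1][0] = (-3) / L[0][0] = -1.
Step 2: L[1][1] = √(16) = 4.
  L[2][0] = (-3) / L[0][0] = -1.
  L[2][1] = (12) / L[1][1] = 3.
Step 3: L[2][2] = √(9) = 3.

L[1][1] = 4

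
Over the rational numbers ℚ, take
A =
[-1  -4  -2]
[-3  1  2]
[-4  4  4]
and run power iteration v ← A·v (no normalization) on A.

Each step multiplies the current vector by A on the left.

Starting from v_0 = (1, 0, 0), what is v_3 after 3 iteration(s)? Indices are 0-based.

v_0 = (1, 0, 0).
v_1 = A·v_0 = (-1, -3, -4).
v_2 = A·v_1 = (21, -8, -24).
v_3 = A·v_2 = (59, -119, -212).

v_3 = (59, -119, -212)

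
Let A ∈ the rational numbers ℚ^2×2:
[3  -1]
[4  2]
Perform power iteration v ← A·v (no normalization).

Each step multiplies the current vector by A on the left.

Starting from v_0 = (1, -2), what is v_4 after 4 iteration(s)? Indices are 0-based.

v_4 = (-25, 300)

v_0 = (1, -2).
v_1 = A·v_0 = (5, 0).
v_2 = A·v_1 = (15, 20).
v_3 = A·v_2 = (25, 100).
v_4 = A·v_3 = (-25, 300).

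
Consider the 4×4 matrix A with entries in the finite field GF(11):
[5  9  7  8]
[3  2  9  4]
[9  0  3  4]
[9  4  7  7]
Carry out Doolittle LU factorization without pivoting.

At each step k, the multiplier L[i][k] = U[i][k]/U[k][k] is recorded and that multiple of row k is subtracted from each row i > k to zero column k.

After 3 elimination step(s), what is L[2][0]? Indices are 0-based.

L[2][0] = 4

[col 0] pivot 5
  R1 -= 5*R0 → (0, 1, 7, 8)  (L[1][0] := 5)
  R2 -= 4*R0 → (0, 8, 8, 5)  (L[2][0] := 4)
  R3 -= 4*R0 → (0, 1, 1, 8)  (L[3][0] := 4)
[col 1] pivot 1
  R2 -= 8*R1 → (0, 0, 7, 7)  (L[2][1] := 8)
  R3 -= 1*R1 → (0, 0, 5, 0)  (L[3][1] := 1)
[col 2] pivot 7
  R3 -= 7*R2 → (0, 0, 0, 6)  (L[3][2] := 7)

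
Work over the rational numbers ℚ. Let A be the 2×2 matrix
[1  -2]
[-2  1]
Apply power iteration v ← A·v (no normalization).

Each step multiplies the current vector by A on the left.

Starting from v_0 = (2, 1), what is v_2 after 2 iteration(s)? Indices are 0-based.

v_0 = (2, 1).
v_1 = A·v_0 = (0, -3).
v_2 = A·v_1 = (6, -3).

v_2 = (6, -3)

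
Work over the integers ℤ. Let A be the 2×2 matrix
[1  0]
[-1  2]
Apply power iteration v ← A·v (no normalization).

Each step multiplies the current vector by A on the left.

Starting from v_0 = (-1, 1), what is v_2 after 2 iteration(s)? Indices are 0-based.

v_2 = (-1, 7)

v_0 = (-1, 1).
v_1 = A·v_0 = (-1, 3).
v_2 = A·v_1 = (-1, 7).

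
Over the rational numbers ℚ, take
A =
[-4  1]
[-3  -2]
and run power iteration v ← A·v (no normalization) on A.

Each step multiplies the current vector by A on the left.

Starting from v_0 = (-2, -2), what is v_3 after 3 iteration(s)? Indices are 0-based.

v_3 = (18, 118)

v_0 = (-2, -2).
v_1 = A·v_0 = (6, 10).
v_2 = A·v_1 = (-14, -38).
v_3 = A·v_2 = (18, 118).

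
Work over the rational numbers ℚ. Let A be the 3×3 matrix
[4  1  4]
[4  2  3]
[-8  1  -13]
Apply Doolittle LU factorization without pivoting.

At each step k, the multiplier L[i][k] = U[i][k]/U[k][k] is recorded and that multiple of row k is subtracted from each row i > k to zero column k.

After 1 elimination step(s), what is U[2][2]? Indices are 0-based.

U[2][2] = -5

[col 0] pivot 4
  R1 -= 1*R0 → (0, 1, -1)  (L[1][0] := 1)
  R2 -= -2*R0 → (0, 3, -5)  (L[2][0] := -2)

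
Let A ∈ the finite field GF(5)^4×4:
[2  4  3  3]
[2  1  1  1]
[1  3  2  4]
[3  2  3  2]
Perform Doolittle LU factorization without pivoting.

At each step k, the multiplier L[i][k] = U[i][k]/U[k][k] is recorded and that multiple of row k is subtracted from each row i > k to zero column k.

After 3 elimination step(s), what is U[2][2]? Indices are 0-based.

U[2][2] = 4

Step 1: pivot at (0,0) is 2.
  row1 ← row1 − (1)·row0  ⇒  L[1][0]=1, U row1=(0, 2, 3, 3)
  row2 ← row2 − (3)·row0  ⇒  L[2][0]=3, U row2=(0, 1, 3, 0)
  row3 ← row3 − (4)·row0  ⇒  L[3][0]=4, U row3=(0, 1, 1, 0)
Step 2: pivot at (1,1) is 2.
  row2 ← row2 − (3)·row1  ⇒  L[2][1]=3, U row2=(0, 0, 4, 1)
  row3 ← row3 − (3)·row1  ⇒  L[3][1]=3, U row3=(0, 0, 2, 1)
Step 3: pivot at (2,2) is 4.
  row3 ← row3 − (3)·row2  ⇒  L[3][2]=3, U row3=(0, 0, 0, 3)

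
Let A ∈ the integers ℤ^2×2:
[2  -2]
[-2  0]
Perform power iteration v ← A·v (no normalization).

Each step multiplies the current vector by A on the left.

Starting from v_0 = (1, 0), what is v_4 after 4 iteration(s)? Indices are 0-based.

v_4 = (80, -48)

v_0 = (1, 0).
v_1 = A·v_0 = (2, -2).
v_2 = A·v_1 = (8, -4).
v_3 = A·v_2 = (24, -16).
v_4 = A·v_3 = (80, -48).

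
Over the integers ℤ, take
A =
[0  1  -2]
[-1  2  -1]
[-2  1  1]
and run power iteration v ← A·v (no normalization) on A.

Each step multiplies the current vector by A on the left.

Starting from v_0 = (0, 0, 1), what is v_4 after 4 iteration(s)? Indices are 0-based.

v_0 = (0, 0, 1).
v_1 = A·v_0 = (-2, -1, 1).
v_2 = A·v_1 = (-3, -1, 4).
v_3 = A·v_2 = (-9, -3, 9).
v_4 = A·v_3 = (-21, -6, 24).

v_4 = (-21, -6, 24)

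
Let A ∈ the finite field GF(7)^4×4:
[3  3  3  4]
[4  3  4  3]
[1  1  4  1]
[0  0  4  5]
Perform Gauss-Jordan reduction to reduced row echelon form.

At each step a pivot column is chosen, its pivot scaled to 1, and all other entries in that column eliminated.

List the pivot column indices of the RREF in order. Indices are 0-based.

pivot(0,0)=3: scale R0 → (1, 1, 1, 6)
  clear (1,0): R1 −= (4)R0 → (0, 6, 0, 0)
  clear (2,0): R2 −= (1)R0 → (0, 0, 3, 2)
pivot(1,1)=6: scale R1 → (0, 1, 0, 0)
  clear (0,1): R0 −= (1)R1 → (1, 0, 1, 6)
pivot(2,2)=3: scale R2 → (0, 0, 1, 3)
  clear (0,2): R0 −= (1)R2 → (1, 0, 0, 3)
  clear (3,2): R3 −= (4)R2 → (0, 0, 0, 0)
col 3: no nonzero at/below row 3; advance.

pivot columns: 0, 1, 2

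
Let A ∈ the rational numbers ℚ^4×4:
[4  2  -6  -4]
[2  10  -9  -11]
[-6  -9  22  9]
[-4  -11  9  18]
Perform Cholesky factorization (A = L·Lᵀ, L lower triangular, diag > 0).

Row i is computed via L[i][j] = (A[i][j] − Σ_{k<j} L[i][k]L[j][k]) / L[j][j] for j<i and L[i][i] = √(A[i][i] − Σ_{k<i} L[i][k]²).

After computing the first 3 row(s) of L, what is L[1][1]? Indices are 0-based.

L[1][1] = 3

Step 1: L[0][0] = √(4) = 2.
  L[1][0] = (2) / L[0][0] = 1.
Step 2: L[1][1] = √(9) = 3.
  L[2][0] = (-6) / L[0][0] = -3.
  L[2][1] = (-6) / L[1][1] = -2.
Step 3: L[2][2] = √(9) = 3.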